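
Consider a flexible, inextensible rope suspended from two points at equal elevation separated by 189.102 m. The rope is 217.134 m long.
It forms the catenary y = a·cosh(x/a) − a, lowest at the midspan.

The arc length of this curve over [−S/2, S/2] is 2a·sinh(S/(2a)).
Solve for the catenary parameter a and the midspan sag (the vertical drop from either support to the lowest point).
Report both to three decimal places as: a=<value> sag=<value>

seed: a₀ = √(S³/(24(L−S))) = √(189.102³/(24·28.032)) = 100.256265
iter 1: u=0.943093  f(a)=+1.273e+00  f'(a)=-6.106e-01  a ← 100.256265 − (+1.273e+00/-6.106e-01) = 102.341835
iter 2: u=0.923874  f(a)=+4.082e-02  f'(a)=-5.720e-01  a ← 102.341835 − (+4.082e-02/-5.720e-01) = 102.413199
iter 3: u=0.923231  f(a)=+4.502e-05  f'(a)=-5.707e-01  a ← 102.413199 − (+4.502e-05/-5.707e-01) = 102.413278
iter 4: u=0.923230  f(a)=+5.488e-11  f'(a)=-5.707e-01  a ← 102.413278 − (+5.488e-11/-5.707e-01) = 102.413278
converged: |Δa| < 1e-12 after 4 iterations
sag = a·(cosh(S/(2a)) − 1) = 102.413278·(cosh(0.923230) − 1) = 46.835752
T_max/T_min = cosh(S/(2a)) = 1.457321

a=102.413 sag=46.836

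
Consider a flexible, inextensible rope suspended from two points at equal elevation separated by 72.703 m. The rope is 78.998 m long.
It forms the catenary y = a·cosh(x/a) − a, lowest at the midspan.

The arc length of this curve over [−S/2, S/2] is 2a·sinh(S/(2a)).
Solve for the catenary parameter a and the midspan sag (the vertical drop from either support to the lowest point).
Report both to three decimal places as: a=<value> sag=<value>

a=51.077 sag=13.491

seed: a₀ = √(S³/(24(L−S))) = √(72.703³/(24·6.295)) = 50.434185
iter 1: u=0.720771  f(a)=+1.656e-01  f'(a)=-2.628e-01  a ← 50.434185 − (+1.656e-01/-2.628e-01) = 51.064039
iter 2: u=0.711881  f(a)=+3.152e-03  f'(a)=-2.529e-01  a ← 51.064039 − (+3.152e-03/-2.529e-01) = 51.076503
iter 3: u=0.711707  f(a)=+1.192e-06  f'(a)=-2.527e-01  a ← 51.076503 − (+1.192e-06/-2.527e-01) = 51.076508
iter 4: u=0.711707  f(a)=+1.421e-13  f'(a)=-2.527e-01  a ← 51.076508 − (+1.421e-13/-2.527e-01) = 51.076508
converged: |Δa| < 1e-12 after 4 iterations
sag = a·(cosh(S/(2a)) − 1) = 51.076508·(cosh(0.711707) − 1) = 13.491136
T_max/T_min = cosh(S/(2a)) = 1.264136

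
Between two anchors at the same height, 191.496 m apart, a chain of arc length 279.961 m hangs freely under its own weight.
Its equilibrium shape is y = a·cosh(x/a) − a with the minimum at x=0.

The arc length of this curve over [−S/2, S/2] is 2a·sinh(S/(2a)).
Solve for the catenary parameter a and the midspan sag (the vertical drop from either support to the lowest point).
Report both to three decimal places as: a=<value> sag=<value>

seed: a₀ = √(S³/(24(L−S))) = √(191.496³/(24·88.465)) = 57.510640
iter 1: u=1.664875  f(a)=+1.310e+01  f'(a)=-4.018e+00  a ← 57.510640 − (+1.310e+01/-4.018e+00) = 60.771253
iter 2: u=1.575548  f(a)=+1.197e+00  f'(a)=-3.315e+00  a ← 60.771253 − (+1.197e+00/-3.315e+00) = 61.132308
iter 3: u=1.566242  f(a)=+1.220e-02  f'(a)=-3.247e+00  a ← 61.132308 − (+1.220e-02/-3.247e+00) = 61.136066
iter 4: u=1.566146  f(a)=+1.298e-06  f'(a)=-3.247e+00  a ← 61.136066 − (+1.298e-06/-3.247e+00) = 61.136067
iter 5: u=1.566146  f(a)=+5.684e-14  f'(a)=-3.247e+00  a ← 61.136067 − (+5.684e-14/-3.247e+00) = 61.136067
converged: |Δa| < 1e-12 after 5 iterations
sag = a·(cosh(S/(2a)) − 1) = 61.136067·(cosh(1.566146) − 1) = 91.612613
T_max/T_min = cosh(S/(2a)) = 2.498504

a=61.136 sag=91.613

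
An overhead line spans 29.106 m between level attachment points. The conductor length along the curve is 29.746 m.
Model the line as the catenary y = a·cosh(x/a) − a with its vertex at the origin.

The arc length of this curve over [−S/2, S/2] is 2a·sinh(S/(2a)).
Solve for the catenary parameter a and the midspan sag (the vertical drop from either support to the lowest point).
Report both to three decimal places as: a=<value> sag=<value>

a=40.198 sag=2.663

seed: a₀ = √(S³/(24(L−S))) = √(29.106³/(24·0.640)) = 40.066202
iter 1: u=0.363224  f(a)=+4.235e-03  f'(a)=-3.237e-02  a ← 40.066202 − (+4.235e-03/-3.237e-02) = 40.197034
iter 2: u=0.362042  f(a)=+2.083e-05  f'(a)=-3.205e-02  a ← 40.197034 − (+2.083e-05/-3.205e-02) = 40.197684
iter 3: u=0.362036  f(a)=+5.097e-10  f'(a)=-3.205e-02  a ← 40.197684 − (+5.097e-10/-3.205e-02) = 40.197684
iter 4: u=0.362036  f(a)=+0.000e+00  f'(a)=-3.205e-02  a ← 40.197684 − (+0.000e+00/-3.205e-02) = 40.197684
converged: |Δa| < 1e-12 after 4 iterations
sag = a·(cosh(S/(2a)) − 1) = 40.197684·(cosh(0.362036) − 1) = 2.663253
T_max/T_min = cosh(S/(2a)) = 1.066254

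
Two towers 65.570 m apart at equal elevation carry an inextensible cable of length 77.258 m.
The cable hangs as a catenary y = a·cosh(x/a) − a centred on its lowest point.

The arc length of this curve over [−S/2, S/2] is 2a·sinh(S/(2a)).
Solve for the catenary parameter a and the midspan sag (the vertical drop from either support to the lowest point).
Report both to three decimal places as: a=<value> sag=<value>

seed: a₀ = √(S³/(24(L−S))) = √(65.570³/(24·11.688)) = 31.701664
iter 1: u=1.034173  f(a)=+6.412e-01  f'(a)=-8.193e-01  a ← 31.701664 − (+6.412e-01/-8.193e-01) = 32.484247
iter 2: u=1.009258  f(a)=+2.451e-02  f'(a)=-7.578e-01  a ← 32.484247 − (+2.451e-02/-7.578e-01) = 32.516592
iter 3: u=1.008254  f(a)=+3.897e-05  f'(a)=-7.553e-01  a ← 32.516592 − (+3.897e-05/-7.553e-01) = 32.516644
iter 4: u=1.008253  f(a)=+9.885e-11  f'(a)=-7.553e-01  a ← 32.516644 − (+9.885e-11/-7.553e-01) = 32.516644
iter 5: u=1.008253  f(a)=+0.000e+00  f'(a)=-7.553e-01  a ← 32.516644 − (+0.000e+00/-7.553e-01) = 32.516644
converged: |Δa| < 1e-12 after 5 iterations
sag = a·(cosh(S/(2a)) − 1) = 32.516644·(cosh(1.008253) − 1) = 17.976245
T_max/T_min = cosh(S/(2a)) = 1.552832

a=32.517 sag=17.976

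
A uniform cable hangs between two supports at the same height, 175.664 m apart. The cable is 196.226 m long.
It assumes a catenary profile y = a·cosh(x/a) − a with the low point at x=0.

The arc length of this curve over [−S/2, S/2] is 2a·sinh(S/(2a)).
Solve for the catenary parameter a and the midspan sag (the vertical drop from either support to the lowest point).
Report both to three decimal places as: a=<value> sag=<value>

seed: a₀ = √(S³/(24(L−S))) = √(175.664³/(24·20.562)) = 104.805929
iter 1: u=0.838044  f(a)=+7.342e-01  f'(a)=-4.206e-01  a ← 104.805929 − (+7.342e-01/-4.206e-01) = 106.551472
iter 2: u=0.824315  f(a)=+1.875e-02  f'(a)=-3.994e-01  a ← 106.551472 − (+1.875e-02/-3.994e-01) = 106.598405
iter 3: u=0.823952  f(a)=+1.293e-05  f'(a)=-3.989e-01  a ← 106.598405 − (+1.293e-05/-3.989e-01) = 106.598437
iter 4: u=0.823952  f(a)=+6.111e-12  f'(a)=-3.989e-01  a ← 106.598437 − (+6.111e-12/-3.989e-01) = 106.598437
converged: |Δa| < 1e-12 after 4 iterations
sag = a·(cosh(S/(2a)) − 1) = 106.598437·(cosh(0.823952) − 1) = 38.278709
T_max/T_min = cosh(S/(2a)) = 1.359093

a=106.598 sag=38.279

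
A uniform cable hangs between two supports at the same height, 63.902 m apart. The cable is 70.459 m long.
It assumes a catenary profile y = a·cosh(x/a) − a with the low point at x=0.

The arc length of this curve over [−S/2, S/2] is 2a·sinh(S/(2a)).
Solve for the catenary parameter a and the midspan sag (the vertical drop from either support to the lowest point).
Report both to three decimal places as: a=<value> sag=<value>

a=41.333 sag=12.977

seed: a₀ = √(S³/(24(L−S))) = √(63.902³/(24·6.557)) = 40.720534
iter 1: u=0.784641  f(a)=+2.048e-01  f'(a)=-3.423e-01  a ← 40.720534 − (+2.048e-01/-3.423e-01) = 41.318894
iter 2: u=0.773278  f(a)=+4.602e-03  f'(a)=-3.271e-01  a ← 41.318894 − (+4.602e-03/-3.271e-01) = 41.332964
iter 3: u=0.773015  f(a)=+2.442e-06  f'(a)=-3.267e-01  a ← 41.332964 − (+2.442e-06/-3.267e-01) = 41.332971
iter 4: u=0.773015  f(a)=+7.105e-13  f'(a)=-3.267e-01  a ← 41.332971 − (+7.105e-13/-3.267e-01) = 41.332971
converged: |Δa| < 1e-12 after 4 iterations
sag = a·(cosh(S/(2a)) − 1) = 41.332971·(cosh(0.773015) − 1) = 12.976624
T_max/T_min = cosh(S/(2a)) = 1.313953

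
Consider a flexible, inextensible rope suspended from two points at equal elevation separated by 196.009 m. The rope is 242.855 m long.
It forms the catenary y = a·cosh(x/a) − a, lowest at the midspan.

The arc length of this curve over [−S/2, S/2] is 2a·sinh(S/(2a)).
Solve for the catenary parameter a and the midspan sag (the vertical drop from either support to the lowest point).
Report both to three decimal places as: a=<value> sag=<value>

a=84.627 sag=63.381

seed: a₀ = √(S³/(24(L−S))) = √(196.009³/(24·46.846)) = 81.841229
iter 1: u=1.197495  f(a)=+3.476e+00  f'(a)=-1.318e+00  a ← 81.841229 − (+3.476e+00/-1.318e+00) = 84.479238
iter 2: u=1.160102  f(a)=+1.751e-01  f'(a)=-1.188e+00  a ← 84.479238 − (+1.751e-01/-1.188e+00) = 84.626674
iter 3: u=1.158080  f(a)=+4.968e-04  f'(a)=-1.181e+00  a ← 84.626674 − (+4.968e-04/-1.181e+00) = 84.627095
iter 4: u=1.158075  f(a)=+4.024e-09  f'(a)=-1.181e+00  a ← 84.627095 − (+4.024e-09/-1.181e+00) = 84.627095
iter 5: u=1.158075  f(a)=+2.842e-14  f'(a)=-1.181e+00  a ← 84.627095 − (+2.842e-14/-1.181e+00) = 84.627095
converged: |Δa| < 1e-12 after 5 iterations
sag = a·(cosh(S/(2a)) − 1) = 84.627095·(cosh(1.158075) − 1) = 63.380955
T_max/T_min = cosh(S/(2a)) = 1.748944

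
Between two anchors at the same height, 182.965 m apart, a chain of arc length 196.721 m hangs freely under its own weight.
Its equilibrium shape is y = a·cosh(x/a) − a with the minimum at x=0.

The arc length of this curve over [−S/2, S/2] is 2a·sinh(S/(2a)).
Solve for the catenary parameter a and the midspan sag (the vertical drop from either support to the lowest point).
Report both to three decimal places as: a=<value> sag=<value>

seed: a₀ = √(S³/(24(L−S))) = √(182.965³/(24·13.756)) = 136.207282
iter 1: u=0.671642  f(a)=+3.136e-01  f'(a)=-2.112e-01  a ← 136.207282 − (+3.136e-01/-2.112e-01) = 137.691911
iter 2: u=0.664400  f(a)=+5.201e-03  f'(a)=-2.043e-01  a ← 137.691911 − (+5.201e-03/-2.043e-01) = 137.717371
iter 3: u=0.664277  f(a)=+1.484e-06  f'(a)=-2.042e-01  a ← 137.717371 − (+1.484e-06/-2.042e-01) = 137.717379
iter 4: u=0.664277  f(a)=+8.527e-14  f'(a)=-2.042e-01  a ← 137.717379 − (+8.527e-14/-2.042e-01) = 137.717379
converged: |Δa| < 1e-12 after 4 iterations
sag = a·(cosh(S/(2a)) − 1) = 137.717379·(cosh(0.664277) − 1) = 31.518741
T_max/T_min = cosh(S/(2a)) = 1.228865

a=137.717 sag=31.519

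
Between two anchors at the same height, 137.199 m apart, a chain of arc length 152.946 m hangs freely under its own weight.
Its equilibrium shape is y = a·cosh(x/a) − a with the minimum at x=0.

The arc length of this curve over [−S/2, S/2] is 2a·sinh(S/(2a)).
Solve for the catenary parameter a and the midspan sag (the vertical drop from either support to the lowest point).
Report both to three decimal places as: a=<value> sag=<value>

seed: a₀ = √(S³/(24(L−S))) = √(137.199³/(24·15.747)) = 82.665041
iter 1: u=0.829849  f(a)=+5.512e-01  f'(a)=-4.079e-01  a ← 82.665041 − (+5.512e-01/-4.079e-01) = 84.016401
iter 2: u=0.816501  f(a)=+1.381e-02  f'(a)=-3.877e-01  a ← 84.016401 − (+1.381e-02/-3.877e-01) = 84.052015
iter 3: u=0.816155  f(a)=+9.156e-06  f'(a)=-3.872e-01  a ← 84.052015 − (+9.156e-06/-3.872e-01) = 84.052039
iter 4: u=0.816155  f(a)=+4.036e-12  f'(a)=-3.872e-01  a ← 84.052039 − (+4.036e-12/-3.872e-01) = 84.052039
converged: |Δa| < 1e-12 after 4 iterations
sag = a·(cosh(S/(2a)) − 1) = 84.052039·(cosh(0.816155) − 1) = 29.582749
T_max/T_min = cosh(S/(2a)) = 1.351958

a=84.052 sag=29.583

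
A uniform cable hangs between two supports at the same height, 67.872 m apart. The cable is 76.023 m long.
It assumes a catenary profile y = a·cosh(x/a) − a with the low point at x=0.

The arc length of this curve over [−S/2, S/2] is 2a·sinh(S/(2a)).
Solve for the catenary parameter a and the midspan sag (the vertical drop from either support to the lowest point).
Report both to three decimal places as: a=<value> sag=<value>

seed: a₀ = √(S³/(24(L−S))) = √(67.872³/(24·8.151)) = 39.978353
iter 1: u=0.848859  f(a)=+2.988e-01  f'(a)=-4.379e-01  a ← 39.978353 − (+2.988e-01/-4.379e-01) = 40.660566
iter 2: u=0.834617  f(a)=+7.819e-03  f'(a)=-4.153e-01  a ← 40.660566 − (+7.819e-03/-4.153e-01) = 40.679394
iter 3: u=0.834231  f(a)=+5.675e-06  f'(a)=-4.147e-01  a ← 40.679394 − (+5.675e-06/-4.147e-01) = 40.679408
iter 4: u=0.834230  f(a)=+3.013e-12  f'(a)=-4.147e-01  a ← 40.679408 − (+3.013e-12/-4.147e-01) = 40.679408
converged: |Δa| < 1e-12 after 4 iterations
sag = a·(cosh(S/(2a)) − 1) = 40.679408·(cosh(0.834230) − 1) = 14.995437
T_max/T_min = cosh(S/(2a)) = 1.368625

a=40.679 sag=14.995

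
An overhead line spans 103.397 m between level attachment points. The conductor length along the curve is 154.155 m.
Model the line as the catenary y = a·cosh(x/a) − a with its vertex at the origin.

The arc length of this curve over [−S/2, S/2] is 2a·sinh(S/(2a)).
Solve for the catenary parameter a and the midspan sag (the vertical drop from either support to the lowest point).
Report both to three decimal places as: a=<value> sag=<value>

seed: a₀ = √(S³/(24(L−S))) = √(103.397³/(24·50.758)) = 30.123403
iter 1: u=1.716224  f(a)=+8.021e+00  f'(a)=-4.473e+00  a ← 30.123403 − (+8.021e+00/-4.473e+00) = 31.916740
iter 2: u=1.619793  f(a)=+7.721e-01  f'(a)=-3.650e+00  a ← 31.916740 − (+7.721e-01/-3.650e+00) = 32.128297
iter 3: u=1.609127  f(a)=+8.837e-03  f'(a)=-3.567e+00  a ← 32.128297 − (+8.837e-03/-3.567e+00) = 32.130775
iter 4: u=1.609003  f(a)=+1.187e-06  f'(a)=-3.566e+00  a ← 32.130775 − (+1.187e-06/-3.566e+00) = 32.130775
iter 5: u=1.609003  f(a)=+5.684e-14  f'(a)=-3.566e+00  a ← 32.130775 − (+5.684e-14/-3.566e+00) = 32.130775
converged: |Δa| < 1e-12 after 5 iterations
sag = a·(cosh(S/(2a)) − 1) = 32.130775·(cosh(1.609003) − 1) = 51.375678
T_max/T_min = cosh(S/(2a)) = 2.598955

a=32.131 sag=51.376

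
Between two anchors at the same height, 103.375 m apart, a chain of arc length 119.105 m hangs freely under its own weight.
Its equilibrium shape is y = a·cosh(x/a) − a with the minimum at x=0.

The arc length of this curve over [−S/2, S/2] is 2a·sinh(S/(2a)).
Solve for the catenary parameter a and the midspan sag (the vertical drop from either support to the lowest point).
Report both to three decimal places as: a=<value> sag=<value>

a=55.288 sag=25.972

seed: a₀ = √(S³/(24(L−S))) = √(103.375³/(24·15.730)) = 54.094524
iter 1: u=0.955503  f(a)=+7.339e-01  f'(a)=-6.364e-01  a ← 54.094524 − (+7.339e-01/-6.364e-01) = 55.247628
iter 2: u=0.935561  f(a)=+2.412e-02  f'(a)=-5.952e-01  a ← 55.247628 − (+2.412e-02/-5.952e-01) = 55.288154
iter 3: u=0.934875  f(a)=+2.802e-05  f'(a)=-5.938e-01  a ← 55.288154 − (+2.802e-05/-5.938e-01) = 55.288201
iter 4: u=0.934874  f(a)=+3.790e-11  f'(a)=-5.938e-01  a ← 55.288201 − (+3.790e-11/-5.938e-01) = 55.288201
iter 5: u=0.934874  f(a)=+1.421e-14  f'(a)=-5.938e-01  a ← 55.288201 − (+1.421e-14/-5.938e-01) = 55.288201
converged: |Δa| < 1e-12 after 5 iterations
sag = a·(cosh(S/(2a)) − 1) = 55.288201·(cosh(0.934874) − 1) = 25.972401
T_max/T_min = cosh(S/(2a)) = 1.469764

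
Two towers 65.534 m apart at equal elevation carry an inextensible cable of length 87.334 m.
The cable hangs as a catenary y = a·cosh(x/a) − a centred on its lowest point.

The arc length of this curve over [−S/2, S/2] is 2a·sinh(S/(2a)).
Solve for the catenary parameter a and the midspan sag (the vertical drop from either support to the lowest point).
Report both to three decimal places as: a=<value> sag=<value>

seed: a₀ = √(S³/(24(L−S))) = √(65.534³/(24·21.800)) = 23.193492
iter 1: u=1.412767  f(a)=+2.282e+00  f'(a)=-2.283e+00  a ← 23.193492 − (+2.282e+00/-2.283e+00) = 24.193078
iter 2: u=1.354396  f(a)=+1.558e-01  f'(a)=-1.981e+00  a ← 24.193078 − (+1.558e-01/-1.981e+00) = 24.271737
iter 3: u=1.350006  f(a)=+8.441e-04  f'(a)=-1.959e+00  a ← 24.271737 − (+8.441e-04/-1.959e+00) = 24.272168
iter 4: u=1.349982  f(a)=+2.507e-08  f'(a)=-1.959e+00  a ← 24.272168 − (+2.507e-08/-1.959e+00) = 24.272168
iter 5: u=1.349982  f(a)=-1.421e-14  f'(a)=-1.959e+00  a ← 24.272168 − (-1.421e-14/-1.959e+00) = 24.272168
converged: |Δa| < 1e-12 after 5 iterations
sag = a·(cosh(S/(2a)) − 1) = 24.272168·(cosh(1.349982) − 1) = 25.687266
T_max/T_min = cosh(S/(2a)) = 2.058301

a=24.272 sag=25.687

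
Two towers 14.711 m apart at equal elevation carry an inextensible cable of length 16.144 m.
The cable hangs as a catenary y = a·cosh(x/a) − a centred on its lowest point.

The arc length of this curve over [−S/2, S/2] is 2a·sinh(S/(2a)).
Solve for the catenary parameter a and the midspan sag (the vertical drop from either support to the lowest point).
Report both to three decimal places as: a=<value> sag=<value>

a=9.759 sag=2.906

seed: a₀ = √(S³/(24(L−S))) = √(14.711³/(24·1.433)) = 9.621318
iter 1: u=0.764500  f(a)=+4.246e-02  f'(a)=-3.157e-01  a ← 9.621318 − (+4.246e-02/-3.157e-01) = 9.755844
iter 2: u=0.753958  f(a)=+9.070e-04  f'(a)=-3.023e-01  a ← 9.755844 − (+9.070e-04/-3.023e-01) = 9.758844
iter 3: u=0.753727  f(a)=+4.338e-07  f'(a)=-3.020e-01  a ← 9.758844 − (+4.338e-07/-3.020e-01) = 9.758846
iter 4: u=0.753726  f(a)=+1.030e-13  f'(a)=-3.020e-01  a ← 9.758846 − (+1.030e-13/-3.020e-01) = 9.758846
converged: |Δa| < 1e-12 after 4 iterations
sag = a·(cosh(S/(2a)) − 1) = 9.758846·(cosh(0.753726) − 1) = 2.905761
T_max/T_min = cosh(S/(2a)) = 1.297757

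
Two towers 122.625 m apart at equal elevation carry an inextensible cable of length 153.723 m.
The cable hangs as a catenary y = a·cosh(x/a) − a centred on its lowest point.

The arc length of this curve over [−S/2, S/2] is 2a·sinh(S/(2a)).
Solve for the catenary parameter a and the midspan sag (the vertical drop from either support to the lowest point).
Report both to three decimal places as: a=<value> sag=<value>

seed: a₀ = √(S³/(24(L−S))) = √(122.625³/(24·31.098)) = 49.704611
iter 1: u=1.233537  f(a)=+2.454e+00  f'(a)=-1.452e+00  a ← 49.704611 − (+2.454e+00/-1.452e+00) = 51.393941
iter 2: u=1.192991  f(a)=+1.306e-01  f'(a)=-1.301e+00  a ← 51.393941 − (+1.306e-01/-1.301e+00) = 51.494318
iter 3: u=1.190665  f(a)=+4.164e-04  f'(a)=-1.293e+00  a ← 51.494318 − (+4.164e-04/-1.293e+00) = 51.494640
iter 4: u=1.190658  f(a)=+4.261e-09  f'(a)=-1.293e+00  a ← 51.494640 − (+4.261e-09/-1.293e+00) = 51.494640
iter 5: u=1.190658  f(a)=-5.684e-14  f'(a)=-1.293e+00  a ← 51.494640 − (-5.684e-14/-1.293e+00) = 51.494640
converged: |Δa| < 1e-12 after 5 iterations
sag = a·(cosh(S/(2a)) − 1) = 51.494640·(cosh(1.190658) − 1) = 41.022321
T_max/T_min = cosh(S/(2a)) = 1.796633

a=51.495 sag=41.022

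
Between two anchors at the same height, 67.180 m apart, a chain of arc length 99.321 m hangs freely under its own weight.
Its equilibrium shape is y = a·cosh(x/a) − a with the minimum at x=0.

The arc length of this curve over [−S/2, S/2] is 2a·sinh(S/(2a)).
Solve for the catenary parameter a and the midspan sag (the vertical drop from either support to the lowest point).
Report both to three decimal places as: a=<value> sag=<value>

a=21.116 sag=32.847

seed: a₀ = √(S³/(24(L−S))) = √(67.180³/(24·32.141)) = 19.825525
iter 1: u=1.694281  f(a)=+4.941e+00  f'(a)=-4.274e+00  a ← 19.825525 − (+4.941e+00/-4.274e+00) = 20.981726
iter 2: u=1.600917  f(a)=+4.652e-01  f'(a)=-3.504e+00  a ← 20.981726 − (+4.652e-01/-3.504e+00) = 21.114512
iter 3: u=1.590849  f(a)=+5.071e-03  f'(a)=-3.428e+00  a ← 21.114512 − (+5.071e-03/-3.428e+00) = 21.115992
iter 4: u=1.590738  f(a)=+6.169e-07  f'(a)=-3.427e+00  a ← 21.115992 − (+6.169e-07/-3.427e+00) = 21.115992
iter 5: u=1.590738  f(a)=+2.842e-14  f'(a)=-3.427e+00  a ← 21.115992 − (+2.842e-14/-3.427e+00) = 21.115992
converged: |Δa| < 1e-12 after 5 iterations
sag = a·(cosh(S/(2a)) − 1) = 21.115992·(cosh(1.590738) − 1) = 32.847425
T_max/T_min = cosh(S/(2a)) = 2.555571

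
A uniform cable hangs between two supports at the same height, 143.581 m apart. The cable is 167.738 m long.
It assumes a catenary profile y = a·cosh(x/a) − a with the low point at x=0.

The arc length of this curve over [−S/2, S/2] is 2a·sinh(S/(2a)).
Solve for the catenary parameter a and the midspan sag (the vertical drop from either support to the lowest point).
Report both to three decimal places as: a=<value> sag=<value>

a=73.190 sag=38.124

seed: a₀ = √(S³/(24(L−S))) = √(143.581³/(24·24.157)) = 71.452650
iter 1: u=1.004728  f(a)=+1.249e+00  f'(a)=-7.469e-01  a ← 71.452650 − (+1.249e+00/-7.469e-01) = 73.124848
iter 2: u=0.981752  f(a)=+4.519e-02  f'(a)=-6.938e-01  a ← 73.124848 − (+4.519e-02/-6.938e-01) = 73.189987
iter 3: u=0.980879  f(a)=+6.408e-05  f'(a)=-6.918e-01  a ← 73.189987 − (+6.408e-05/-6.918e-01) = 73.190079
iter 4: u=0.980877  f(a)=+1.292e-10  f'(a)=-6.918e-01  a ← 73.190079 − (+1.292e-10/-6.918e-01) = 73.190079
iter 5: u=0.980877  f(a)=-2.842e-14  f'(a)=-6.918e-01  a ← 73.190079 − (-2.842e-14/-6.918e-01) = 73.190079
converged: |Δa| < 1e-12 after 5 iterations
sag = a·(cosh(S/(2a)) − 1) = 73.190079·(cosh(0.980877) − 1) = 38.123877
T_max/T_min = cosh(S/(2a)) = 1.520889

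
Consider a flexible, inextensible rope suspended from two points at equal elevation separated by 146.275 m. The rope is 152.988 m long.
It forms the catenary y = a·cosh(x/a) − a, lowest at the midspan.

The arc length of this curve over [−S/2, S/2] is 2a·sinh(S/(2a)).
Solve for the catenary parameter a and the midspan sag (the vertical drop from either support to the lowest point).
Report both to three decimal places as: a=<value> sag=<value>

seed: a₀ = √(S³/(24(L−S))) = √(146.275³/(24·6.713)) = 139.377033
iter 1: u=0.524746  f(a)=+9.303e-02  f'(a)=-9.901e-02  a ← 139.377033 − (+9.303e-02/-9.901e-02) = 140.316683
iter 2: u=0.521232  f(a)=+9.492e-04  f'(a)=-9.700e-02  a ← 140.316683 − (+9.492e-04/-9.700e-02) = 140.326469
iter 3: u=0.521195  f(a)=+1.011e-07  f'(a)=-9.698e-02  a ← 140.326469 − (+1.011e-07/-9.698e-02) = 140.326470
iter 4: u=0.521195  f(a)=-2.842e-14  f'(a)=-9.698e-02  a ← 140.326470 − (-2.842e-14/-9.698e-02) = 140.326470
converged: |Δa| < 1e-12 after 4 iterations
sag = a·(cosh(S/(2a)) − 1) = 140.326470·(cosh(0.521195) − 1) = 19.494837
T_max/T_min = cosh(S/(2a)) = 1.138925

a=140.326 sag=19.495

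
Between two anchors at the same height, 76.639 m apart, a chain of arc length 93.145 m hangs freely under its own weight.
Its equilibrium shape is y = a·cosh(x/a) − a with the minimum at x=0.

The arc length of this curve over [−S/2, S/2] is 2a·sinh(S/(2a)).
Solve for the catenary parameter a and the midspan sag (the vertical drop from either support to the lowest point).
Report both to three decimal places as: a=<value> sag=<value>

seed: a₀ = √(S³/(24(L−S))) = √(76.639³/(24·16.506)) = 33.709181
iter 1: u=1.136767  f(a)=+1.100e+00  f'(a)=-1.112e+00  a ← 33.709181 − (+1.100e+00/-1.112e+00) = 34.698427
iter 2: u=1.104358  f(a)=+5.028e-02  f'(a)=-1.012e+00  a ← 34.698427 − (+5.028e-02/-1.012e+00) = 34.748091
iter 3: u=1.102780  f(a)=+1.162e-04  f'(a)=-1.008e+00  a ← 34.748091 − (+1.162e-04/-1.008e+00) = 34.748206
iter 4: u=1.102776  f(a)=+6.236e-10  f'(a)=-1.008e+00  a ← 34.748206 − (+6.236e-10/-1.008e+00) = 34.748206
iter 5: u=1.102776  f(a)=-1.421e-14  f'(a)=-1.008e+00  a ← 34.748206 − (-1.421e-14/-1.008e+00) = 34.748206
converged: |Δa| < 1e-12 after 5 iterations
sag = a·(cosh(S/(2a)) − 1) = 34.748206·(cosh(1.102776) − 1) = 23.358898
T_max/T_min = cosh(S/(2a)) = 1.672233

a=34.748 sag=23.359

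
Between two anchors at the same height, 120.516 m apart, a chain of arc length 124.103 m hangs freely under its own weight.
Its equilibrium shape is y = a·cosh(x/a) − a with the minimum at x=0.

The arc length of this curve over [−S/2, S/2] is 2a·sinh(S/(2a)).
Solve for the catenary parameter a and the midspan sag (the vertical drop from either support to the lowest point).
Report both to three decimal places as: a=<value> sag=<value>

seed: a₀ = √(S³/(24(L−S))) = √(120.516³/(24·3.587)) = 142.592195
iter 1: u=0.422590  f(a)=+3.217e-02  f'(a)=-5.122e-02  a ← 142.592195 − (+3.217e-02/-5.122e-02) = 143.220231
iter 2: u=0.420737  f(a)=+2.137e-04  f'(a)=-5.054e-02  a ← 143.220231 − (+2.137e-04/-5.054e-02) = 143.224461
iter 3: u=0.420724  f(a)=+9.579e-09  f'(a)=-5.053e-02  a ← 143.224461 − (+9.579e-09/-5.053e-02) = 143.224461
iter 4: u=0.420724  f(a)=+1.421e-14  f'(a)=-5.053e-02  a ← 143.224461 − (+1.421e-14/-5.053e-02) = 143.224461
converged: |Δa| < 1e-12 after 4 iterations
sag = a·(cosh(S/(2a)) − 1) = 143.224461·(cosh(0.420724) − 1) = 12.864087
T_max/T_min = cosh(S/(2a)) = 1.089818

a=143.224 sag=12.864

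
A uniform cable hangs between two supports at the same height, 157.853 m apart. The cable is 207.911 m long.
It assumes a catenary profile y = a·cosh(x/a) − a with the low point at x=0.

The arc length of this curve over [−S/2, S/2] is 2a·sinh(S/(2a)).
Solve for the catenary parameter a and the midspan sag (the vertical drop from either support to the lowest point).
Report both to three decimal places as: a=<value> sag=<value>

seed: a₀ = √(S³/(24(L−S))) = √(157.853³/(24·50.058)) = 57.218556
iter 1: u=1.379386  f(a)=+4.984e+00  f'(a)=-2.106e+00  a ← 57.218556 − (+4.984e+00/-2.106e+00) = 59.584970
iter 2: u=1.324604  f(a)=+3.259e-01  f'(a)=-1.839e+00  a ← 59.584970 − (+3.259e-01/-1.839e+00) = 59.762174
iter 3: u=1.320677  f(a)=+1.609e-03  f'(a)=-1.821e+00  a ← 59.762174 − (+1.609e-03/-1.821e+00) = 59.763058
iter 4: u=1.320657  f(a)=+3.962e-08  f'(a)=-1.821e+00  a ← 59.763058 − (+3.962e-08/-1.821e+00) = 59.763058
iter 5: u=1.320657  f(a)=+5.684e-14  f'(a)=-1.821e+00  a ← 59.763058 − (+5.684e-14/-1.821e+00) = 59.763058
converged: |Δa| < 1e-12 after 5 iterations
sag = a·(cosh(S/(2a)) − 1) = 59.763058·(cosh(1.320657) − 1) = 60.146779
T_max/T_min = cosh(S/(2a)) = 2.006421

a=59.763 sag=60.147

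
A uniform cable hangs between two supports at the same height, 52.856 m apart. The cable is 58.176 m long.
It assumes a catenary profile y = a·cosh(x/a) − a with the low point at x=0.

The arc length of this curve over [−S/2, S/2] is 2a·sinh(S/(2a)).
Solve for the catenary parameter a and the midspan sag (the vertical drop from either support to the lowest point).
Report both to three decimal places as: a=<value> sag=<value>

seed: a₀ = √(S³/(24(L−S))) = √(52.856³/(24·5.320)) = 34.007915
iter 1: u=0.777113  f(a)=+1.630e-01  f'(a)=-3.322e-01  a ← 34.007915 − (+1.630e-01/-3.322e-01) = 34.498524
iter 2: u=0.766062  f(a)=+3.594e-03  f'(a)=-3.177e-01  a ← 34.498524 − (+3.594e-03/-3.177e-01) = 34.509836
iter 3: u=0.765811  f(a)=+1.835e-06  f'(a)=-3.173e-01  a ← 34.509836 − (+1.835e-06/-3.173e-01) = 34.509842
iter 4: u=0.765811  f(a)=+4.832e-13  f'(a)=-3.173e-01  a ← 34.509842 − (+4.832e-13/-3.173e-01) = 34.509842
converged: |Δa| < 1e-12 after 4 iterations
sag = a·(cosh(S/(2a)) − 1) = 34.509842·(cosh(0.765811) − 1) = 10.623748
T_max/T_min = cosh(S/(2a)) = 1.307847

a=34.510 sag=10.624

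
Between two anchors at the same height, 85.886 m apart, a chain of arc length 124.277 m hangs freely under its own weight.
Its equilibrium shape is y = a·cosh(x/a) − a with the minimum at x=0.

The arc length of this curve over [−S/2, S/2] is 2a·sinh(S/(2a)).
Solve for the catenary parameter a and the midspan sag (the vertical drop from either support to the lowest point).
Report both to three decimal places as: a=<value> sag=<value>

a=27.826 sag=40.259

seed: a₀ = √(S³/(24(L−S))) = √(85.886³/(24·38.391)) = 26.221844
iter 1: u=1.637680  f(a)=+5.490e+00  f'(a)=-3.793e+00  a ← 26.221844 − (+5.490e+00/-3.793e+00) = 27.669283
iter 2: u=1.552010  f(a)=+4.873e-01  f'(a)=-3.147e+00  a ← 27.669283 − (+4.873e-01/-3.147e+00) = 27.824155
iter 3: u=1.543371  f(a)=+4.667e-03  f'(a)=-3.087e+00  a ← 27.824155 − (+4.667e-03/-3.087e+00) = 27.825667
iter 4: u=1.543287  f(a)=+4.370e-07  f'(a)=-3.086e+00  a ← 27.825667 − (+4.370e-07/-3.086e+00) = 27.825668
iter 5: u=1.543287  f(a)=+0.000e+00  f'(a)=-3.086e+00  a ← 27.825668 − (+0.000e+00/-3.086e+00) = 27.825668
converged: |Δa| < 1e-12 after 5 iterations
sag = a·(cosh(S/(2a)) − 1) = 27.825668·(cosh(1.543287) − 1) = 40.258552
T_max/T_min = cosh(S/(2a)) = 2.446814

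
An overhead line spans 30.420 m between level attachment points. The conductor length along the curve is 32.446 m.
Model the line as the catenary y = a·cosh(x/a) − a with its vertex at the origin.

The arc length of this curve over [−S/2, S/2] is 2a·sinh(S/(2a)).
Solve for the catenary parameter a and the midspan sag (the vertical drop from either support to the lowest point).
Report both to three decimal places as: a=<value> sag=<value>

a=24.298 sag=4.918

seed: a₀ = √(S³/(24(L−S))) = √(30.420³/(24·2.026)) = 24.060989
iter 1: u=0.632144  f(a)=+4.087e-02  f'(a)=-1.752e-01  a ← 24.060989 − (+4.087e-02/-1.752e-01) = 24.294208
iter 2: u=0.626075  f(a)=+6.018e-04  f'(a)=-1.701e-01  a ← 24.294208 − (+6.018e-04/-1.701e-01) = 24.297746
iter 3: u=0.625984  f(a)=+1.348e-07  f'(a)=-1.700e-01  a ← 24.297746 − (+1.348e-07/-1.700e-01) = 24.297746
iter 4: u=0.625984  f(a)=+7.105e-15  f'(a)=-1.700e-01  a ← 24.297746 − (+7.105e-15/-1.700e-01) = 24.297746
converged: |Δa| < 1e-12 after 4 iterations
sag = a·(cosh(S/(2a)) − 1) = 24.297746·(cosh(0.625984) − 1) = 4.918109
T_max/T_min = cosh(S/(2a)) = 1.202410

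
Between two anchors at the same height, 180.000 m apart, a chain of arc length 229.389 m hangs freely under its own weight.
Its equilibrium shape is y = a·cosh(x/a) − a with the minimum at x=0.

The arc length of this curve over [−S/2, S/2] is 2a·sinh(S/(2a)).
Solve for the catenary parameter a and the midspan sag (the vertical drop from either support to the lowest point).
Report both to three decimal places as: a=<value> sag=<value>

a=72.865 sag=63.018

seed: a₀ = √(S³/(24(L−S))) = √(180.000³/(24·49.389)) = 70.143595
iter 1: u=1.283082  f(a)=+4.229e+00  f'(a)=-1.654e+00  a ← 70.143595 − (+4.229e+00/-1.654e+00) = 72.699951
iter 2: u=1.237965  f(a)=+2.422e-01  f'(a)=-1.470e+00  a ← 72.699951 − (+2.422e-01/-1.470e+00) = 72.864728
iter 3: u=1.235166  f(a)=+9.009e-04  f'(a)=-1.459e+00  a ← 72.864728 − (+9.009e-04/-1.459e+00) = 72.865345
iter 4: u=1.235155  f(a)=+1.257e-08  f'(a)=-1.459e+00  a ← 72.865345 − (+1.257e-08/-1.459e+00) = 72.865345
iter 5: u=1.235155  f(a)=+0.000e+00  f'(a)=-1.459e+00  a ← 72.865345 − (+0.000e+00/-1.459e+00) = 72.865345
converged: |Δa| < 1e-12 after 5 iterations
sag = a·(cosh(S/(2a)) − 1) = 72.865345·(cosh(1.235155) − 1) = 63.017644
T_max/T_min = cosh(S/(2a)) = 1.864851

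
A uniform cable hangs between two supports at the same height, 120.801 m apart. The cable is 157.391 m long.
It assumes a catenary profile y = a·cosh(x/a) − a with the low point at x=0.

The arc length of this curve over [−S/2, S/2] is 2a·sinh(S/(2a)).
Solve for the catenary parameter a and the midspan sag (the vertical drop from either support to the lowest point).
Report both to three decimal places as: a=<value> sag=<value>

a=46.713 sag=44.803

seed: a₀ = √(S³/(24(L−S))) = √(120.801³/(24·36.590)) = 44.804225
iter 1: u=1.348098  f(a)=+3.472e+00  f'(a)=-1.950e+00  a ← 44.804225 − (+3.472e+00/-1.950e+00) = 46.584878
iter 2: u=1.296569  f(a)=+2.177e-01  f'(a)=-1.713e+00  a ← 46.584878 − (+2.177e-01/-1.713e+00) = 46.712025
iter 3: u=1.293040  f(a)=+9.828e-04  f'(a)=-1.697e+00  a ← 46.712025 − (+9.828e-04/-1.697e+00) = 46.712604
iter 4: u=1.293024  f(a)=+2.022e-08  f'(a)=-1.697e+00  a ← 46.712604 − (+2.022e-08/-1.697e+00) = 46.712604
iter 5: u=1.293024  f(a)=+0.000e+00  f'(a)=-1.697e+00  a ← 46.712604 − (+0.000e+00/-1.697e+00) = 46.712604
converged: |Δa| < 1e-12 after 5 iterations
sag = a·(cosh(S/(2a)) − 1) = 46.712604·(cosh(1.293024) − 1) = 44.802690
T_max/T_min = cosh(S/(2a)) = 1.959114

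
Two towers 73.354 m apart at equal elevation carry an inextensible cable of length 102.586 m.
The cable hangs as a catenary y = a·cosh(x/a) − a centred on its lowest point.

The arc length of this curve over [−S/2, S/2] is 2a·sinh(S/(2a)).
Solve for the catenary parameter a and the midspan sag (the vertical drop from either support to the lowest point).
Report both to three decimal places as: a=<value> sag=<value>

seed: a₀ = √(S³/(24(L−S))) = √(73.354³/(24·29.232)) = 23.719243
iter 1: u=1.546297  f(a)=+3.700e+00  f'(a)=-3.107e+00  a ← 23.719243 − (+3.700e+00/-3.107e+00) = 24.910320
iter 2: u=1.472362  f(a)=+2.970e-01  f'(a)=-2.626e+00  a ← 24.910320 − (+2.970e-01/-2.626e+00) = 25.023402
iter 3: u=1.465708  f(a)=+2.282e-03  f'(a)=-2.586e+00  a ← 25.023402 − (+2.282e-03/-2.586e+00) = 25.024285
iter 4: u=1.465656  f(a)=+1.370e-07  f'(a)=-2.586e+00  a ← 25.024285 − (+1.370e-07/-2.586e+00) = 25.024285
iter 5: u=1.465656  f(a)=+0.000e+00  f'(a)=-2.586e+00  a ← 25.024285 − (+0.000e+00/-2.586e+00) = 25.024285
converged: |Δa| < 1e-12 after 5 iterations
sag = a·(cosh(S/(2a)) − 1) = 25.024285·(cosh(1.465656) − 1) = 32.047483
T_max/T_min = cosh(S/(2a)) = 2.280655

a=25.024 sag=32.047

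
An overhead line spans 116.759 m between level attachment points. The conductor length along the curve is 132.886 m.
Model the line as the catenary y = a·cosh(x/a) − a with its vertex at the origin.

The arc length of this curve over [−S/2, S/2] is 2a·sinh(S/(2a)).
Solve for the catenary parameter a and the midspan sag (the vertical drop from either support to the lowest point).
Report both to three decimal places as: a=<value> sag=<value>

a=65.417 sag=27.825

seed: a₀ = √(S³/(24(L−S))) = √(116.759³/(24·16.127)) = 64.128803
iter 1: u=0.910348  f(a)=+6.816e-01  f'(a)=-5.459e-01  a ← 64.128803 − (+6.816e-01/-5.459e-01) = 65.377381
iter 2: u=0.892962  f(a)=+2.041e-02  f'(a)=-5.136e-01  a ← 65.377381 − (+2.041e-02/-5.136e-01) = 65.417127
iter 3: u=0.892419  f(a)=+1.957e-05  f'(a)=-5.126e-01  a ← 65.417127 − (+1.957e-05/-5.126e-01) = 65.417165
iter 4: u=0.892419  f(a)=+1.799e-11  f'(a)=-5.126e-01  a ← 65.417165 − (+1.799e-11/-5.126e-01) = 65.417165
converged: |Δa| < 1e-12 after 4 iterations
sag = a·(cosh(S/(2a)) − 1) = 65.417165·(cosh(0.892419) − 1) = 27.824873
T_max/T_min = cosh(S/(2a)) = 1.425345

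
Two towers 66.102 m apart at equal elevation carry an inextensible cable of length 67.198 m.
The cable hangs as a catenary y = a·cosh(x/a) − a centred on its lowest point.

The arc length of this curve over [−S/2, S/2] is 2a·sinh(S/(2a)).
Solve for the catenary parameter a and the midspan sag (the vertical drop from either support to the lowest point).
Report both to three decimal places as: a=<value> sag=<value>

seed: a₀ = √(S³/(24(L−S))) = √(66.102³/(24·1.096)) = 104.787867
iter 1: u=0.315409  f(a)=+5.465e-03  f'(a)=-2.113e-02  a ← 104.787867 − (+5.465e-03/-2.113e-02) = 105.046518
iter 2: u=0.314632  f(a)=+2.030e-05  f'(a)=-2.097e-02  a ← 105.046518 − (+2.030e-05/-2.097e-02) = 105.047486
iter 3: u=0.314629  f(a)=+2.824e-10  f'(a)=-2.097e-02  a ← 105.047486 − (+2.824e-10/-2.097e-02) = 105.047486
iter 4: u=0.314629  f(a)=+0.000e+00  f'(a)=-2.097e-02  a ← 105.047486 − (+0.000e+00/-2.097e-02) = 105.047486
converged: |Δa| < 1e-12 after 4 iterations
sag = a·(cosh(S/(2a)) − 1) = 105.047486·(cosh(0.314629) − 1) = 5.242437
T_max/T_min = cosh(S/(2a)) = 1.049905

a=105.047 sag=5.242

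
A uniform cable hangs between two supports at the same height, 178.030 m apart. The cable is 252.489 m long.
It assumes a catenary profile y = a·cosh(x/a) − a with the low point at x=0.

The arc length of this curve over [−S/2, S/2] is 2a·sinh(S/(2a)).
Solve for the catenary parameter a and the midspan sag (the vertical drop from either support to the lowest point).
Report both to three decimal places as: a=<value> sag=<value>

seed: a₀ = √(S³/(24(L−S))) = √(178.030³/(24·74.459)) = 56.192139
iter 1: u=1.584118  f(a)=+9.921e+00  f'(a)=-3.378e+00  a ← 56.192139 − (+9.921e+00/-3.378e+00) = 59.129269
iter 2: u=1.505430  f(a)=+8.309e-01  f'(a)=-2.834e+00  a ← 59.129269 − (+8.309e-01/-2.834e+00) = 59.422507
iter 3: u=1.498001  f(a)=+7.006e-03  f'(a)=-2.786e+00  a ← 59.422507 − (+7.006e-03/-2.786e+00) = 59.425021
iter 4: u=1.497938  f(a)=+5.073e-07  f'(a)=-2.786e+00  a ← 59.425021 − (+5.073e-07/-2.786e+00) = 59.425022
iter 5: u=1.497938  f(a)=+5.684e-14  f'(a)=-2.786e+00  a ← 59.425022 − (+5.684e-14/-2.786e+00) = 59.425022
converged: |Δa| < 1e-12 after 5 iterations
sag = a·(cosh(S/(2a)) − 1) = 59.425022·(cosh(1.497938) − 1) = 80.106362
T_max/T_min = cosh(S/(2a)) = 2.348024

a=59.425 sag=80.106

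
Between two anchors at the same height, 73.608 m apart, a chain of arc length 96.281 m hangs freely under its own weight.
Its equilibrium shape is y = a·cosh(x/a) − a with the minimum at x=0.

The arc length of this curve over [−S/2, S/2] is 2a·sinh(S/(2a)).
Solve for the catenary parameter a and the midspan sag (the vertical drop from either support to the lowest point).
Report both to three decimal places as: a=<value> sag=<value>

seed: a₀ = √(S³/(24(L−S))) = √(73.608³/(24·22.673)) = 27.072441
iter 1: u=1.359464  f(a)=+2.190e+00  f'(a)=-2.006e+00  a ← 27.072441 − (+2.190e+00/-2.006e+00) = 28.164204
iter 2: u=1.306765  f(a)=+1.394e-01  f'(a)=-1.758e+00  a ← 28.164204 − (+1.394e-01/-1.758e+00) = 28.243530
iter 3: u=1.303095  f(a)=+6.503e-04  f'(a)=-1.741e+00  a ← 28.243530 − (+6.503e-04/-1.741e+00) = 28.243903
iter 4: u=1.303078  f(a)=+1.429e-08  f'(a)=-1.741e+00  a ← 28.243903 − (+1.429e-08/-1.741e+00) = 28.243903
iter 5: u=1.303078  f(a)=+0.000e+00  f'(a)=-1.741e+00  a ← 28.243903 − (+0.000e+00/-1.741e+00) = 28.243903
converged: |Δa| < 1e-12 after 5 iterations
sag = a·(cosh(S/(2a)) − 1) = 28.243903·(cosh(1.303078) − 1) = 27.570305
T_max/T_min = cosh(S/(2a)) = 1.976151

a=28.244 sag=27.570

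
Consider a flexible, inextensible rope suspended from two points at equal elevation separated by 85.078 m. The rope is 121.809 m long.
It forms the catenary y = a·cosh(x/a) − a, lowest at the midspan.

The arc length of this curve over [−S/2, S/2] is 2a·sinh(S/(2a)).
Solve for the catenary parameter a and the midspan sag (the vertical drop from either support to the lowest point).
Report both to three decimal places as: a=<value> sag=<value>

seed: a₀ = √(S³/(24(L−S))) = √(85.078³/(24·36.731)) = 26.430411
iter 1: u=1.609472  f(a)=+5.062e+00  f'(a)=-3.569e+00  a ← 26.430411 − (+5.062e+00/-3.569e+00) = 27.848496
iter 2: u=1.527515  f(a)=+4.359e-01  f'(a)=-2.979e+00  a ← 27.848496 − (+4.359e-01/-2.979e+00) = 27.994834
iter 3: u=1.519530  f(a)=+3.906e-03  f'(a)=-2.926e+00  a ← 27.994834 − (+3.906e-03/-2.926e+00) = 27.996169
iter 4: u=1.519458  f(a)=+3.198e-07  f'(a)=-2.925e+00  a ← 27.996169 − (+3.198e-07/-2.925e+00) = 27.996169
iter 5: u=1.519458  f(a)=+2.842e-14  f'(a)=-2.925e+00  a ← 27.996169 − (+2.842e-14/-2.925e+00) = 27.996169
converged: |Δa| < 1e-12 after 5 iterations
sag = a·(cosh(S/(2a)) − 1) = 27.996169·(cosh(1.519458) − 1) = 39.034746
T_max/T_min = cosh(S/(2a)) = 2.394289

a=27.996 sag=39.035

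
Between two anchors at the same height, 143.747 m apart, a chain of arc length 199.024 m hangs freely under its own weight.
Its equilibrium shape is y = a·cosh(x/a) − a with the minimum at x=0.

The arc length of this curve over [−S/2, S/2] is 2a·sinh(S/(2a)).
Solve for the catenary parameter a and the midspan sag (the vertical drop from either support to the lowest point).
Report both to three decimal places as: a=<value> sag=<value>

seed: a₀ = √(S³/(24(L−S))) = √(143.747³/(24·55.277)) = 47.317341
iter 1: u=1.518967  f(a)=+6.739e+00  f'(a)=-2.922e+00  a ← 47.317341 − (+6.739e+00/-2.922e+00) = 49.623629
iter 2: u=1.448373  f(a)=+5.240e-01  f'(a)=-2.484e+00  a ← 49.623629 − (+5.240e-01/-2.484e+00) = 49.834615
iter 3: u=1.442240  f(a)=+3.759e-03  f'(a)=-2.448e+00  a ← 49.834615 − (+3.759e-03/-2.448e+00) = 49.836151
iter 4: u=1.442196  f(a)=+1.965e-07  f'(a)=-2.448e+00  a ← 49.836151 − (+1.965e-07/-2.448e+00) = 49.836151
iter 5: u=1.442196  f(a)=+2.842e-14  f'(a)=-2.448e+00  a ← 49.836151 − (+2.842e-14/-2.448e+00) = 49.836151
converged: |Δa| < 1e-12 after 5 iterations
sag = a·(cosh(S/(2a)) − 1) = 49.836151·(cosh(1.442196) − 1) = 61.457515
T_max/T_min = cosh(S/(2a)) = 2.233191

a=49.836 sag=61.458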